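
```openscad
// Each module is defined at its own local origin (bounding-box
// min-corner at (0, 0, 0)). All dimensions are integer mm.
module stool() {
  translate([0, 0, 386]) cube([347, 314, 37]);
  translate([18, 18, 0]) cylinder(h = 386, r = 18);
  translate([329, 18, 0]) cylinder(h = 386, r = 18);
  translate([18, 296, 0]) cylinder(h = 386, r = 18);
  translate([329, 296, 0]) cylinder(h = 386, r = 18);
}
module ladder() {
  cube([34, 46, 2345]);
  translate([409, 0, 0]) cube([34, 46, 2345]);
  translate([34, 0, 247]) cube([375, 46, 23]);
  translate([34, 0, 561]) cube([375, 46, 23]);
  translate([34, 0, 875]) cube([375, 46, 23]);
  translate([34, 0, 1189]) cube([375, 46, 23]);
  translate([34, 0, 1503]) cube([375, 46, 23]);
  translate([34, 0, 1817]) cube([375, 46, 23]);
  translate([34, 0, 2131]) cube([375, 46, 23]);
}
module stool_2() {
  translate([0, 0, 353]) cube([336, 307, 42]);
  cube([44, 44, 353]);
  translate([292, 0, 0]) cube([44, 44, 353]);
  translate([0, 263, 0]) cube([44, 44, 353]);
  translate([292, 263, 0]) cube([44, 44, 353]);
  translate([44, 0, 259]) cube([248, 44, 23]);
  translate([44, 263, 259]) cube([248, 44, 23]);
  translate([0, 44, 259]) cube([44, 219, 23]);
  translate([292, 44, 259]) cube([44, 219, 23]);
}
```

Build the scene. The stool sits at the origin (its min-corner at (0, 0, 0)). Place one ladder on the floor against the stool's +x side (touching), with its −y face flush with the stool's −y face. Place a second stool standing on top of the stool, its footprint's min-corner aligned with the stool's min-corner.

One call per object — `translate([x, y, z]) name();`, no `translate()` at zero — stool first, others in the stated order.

stool();
translate([347, 0, 0]) ladder();
translate([0, 0, 423]) stool_2();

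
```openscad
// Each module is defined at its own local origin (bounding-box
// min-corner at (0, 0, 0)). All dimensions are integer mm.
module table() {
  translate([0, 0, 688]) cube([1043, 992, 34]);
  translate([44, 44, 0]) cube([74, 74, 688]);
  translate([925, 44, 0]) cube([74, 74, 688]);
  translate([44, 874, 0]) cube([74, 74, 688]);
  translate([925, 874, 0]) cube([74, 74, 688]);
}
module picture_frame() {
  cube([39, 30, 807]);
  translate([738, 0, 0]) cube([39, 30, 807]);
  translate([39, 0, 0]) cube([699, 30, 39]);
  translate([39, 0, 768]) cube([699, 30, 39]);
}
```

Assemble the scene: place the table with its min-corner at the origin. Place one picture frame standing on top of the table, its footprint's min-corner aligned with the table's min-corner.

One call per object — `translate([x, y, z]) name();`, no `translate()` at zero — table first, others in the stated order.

table();
translate([0, 0, 722]) picture_frame();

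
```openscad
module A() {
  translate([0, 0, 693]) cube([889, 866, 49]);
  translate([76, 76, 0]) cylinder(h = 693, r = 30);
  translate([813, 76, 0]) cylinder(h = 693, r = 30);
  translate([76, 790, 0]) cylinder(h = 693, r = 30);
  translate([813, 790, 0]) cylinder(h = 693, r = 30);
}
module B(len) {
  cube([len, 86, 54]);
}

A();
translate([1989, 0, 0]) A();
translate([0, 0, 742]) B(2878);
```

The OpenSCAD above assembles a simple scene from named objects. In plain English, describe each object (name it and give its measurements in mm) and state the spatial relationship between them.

A is a table with a 889×866 mm rectangular top, 49 mm thick, top surface at z = 742 mm, supported by four round legs of 60 mm diameter, each leg's bounding box inset 46 mm from the nearest pair of top edges, running from the floor.

B is a rectangular beam 2878 mm long (x), 86 mm deep (y), 54 mm thick (z).

The beam spans the tops of two tables placed 1100 mm apart, resting at z = 742 mm.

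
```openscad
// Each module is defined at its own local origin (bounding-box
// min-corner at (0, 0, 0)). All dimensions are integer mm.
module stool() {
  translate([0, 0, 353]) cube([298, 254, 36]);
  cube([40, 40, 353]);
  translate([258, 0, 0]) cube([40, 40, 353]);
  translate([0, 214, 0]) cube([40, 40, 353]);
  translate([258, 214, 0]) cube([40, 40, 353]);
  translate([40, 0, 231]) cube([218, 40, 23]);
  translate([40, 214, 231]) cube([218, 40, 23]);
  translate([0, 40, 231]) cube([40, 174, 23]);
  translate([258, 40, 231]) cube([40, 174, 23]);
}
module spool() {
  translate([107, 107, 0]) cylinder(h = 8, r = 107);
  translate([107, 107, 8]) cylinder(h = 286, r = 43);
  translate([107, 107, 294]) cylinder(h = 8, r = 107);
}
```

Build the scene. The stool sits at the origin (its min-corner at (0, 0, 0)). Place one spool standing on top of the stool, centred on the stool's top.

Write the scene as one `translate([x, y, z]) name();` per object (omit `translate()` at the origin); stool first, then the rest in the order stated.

stool();
translate([42, 20, 389]) spool();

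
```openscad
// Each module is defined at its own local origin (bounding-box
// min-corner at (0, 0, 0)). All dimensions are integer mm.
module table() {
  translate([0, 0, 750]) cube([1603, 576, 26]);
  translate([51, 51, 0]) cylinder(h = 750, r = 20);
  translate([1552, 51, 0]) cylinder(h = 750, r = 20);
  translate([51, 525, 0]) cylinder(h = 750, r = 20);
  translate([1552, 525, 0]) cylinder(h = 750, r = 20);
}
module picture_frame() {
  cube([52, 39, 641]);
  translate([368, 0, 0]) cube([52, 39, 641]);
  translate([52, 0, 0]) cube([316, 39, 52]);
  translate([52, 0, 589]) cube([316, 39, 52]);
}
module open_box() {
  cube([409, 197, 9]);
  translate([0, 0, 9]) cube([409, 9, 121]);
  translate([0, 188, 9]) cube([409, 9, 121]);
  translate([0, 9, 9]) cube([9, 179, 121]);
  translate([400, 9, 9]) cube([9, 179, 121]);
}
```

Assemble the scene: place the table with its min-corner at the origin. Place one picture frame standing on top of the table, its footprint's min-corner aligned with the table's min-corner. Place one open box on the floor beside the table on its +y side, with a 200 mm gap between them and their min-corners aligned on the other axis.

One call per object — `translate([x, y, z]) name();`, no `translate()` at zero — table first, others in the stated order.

table();
translate([0, 0, 776]) picture_frame();
translate([0, 776, 0]) open_box();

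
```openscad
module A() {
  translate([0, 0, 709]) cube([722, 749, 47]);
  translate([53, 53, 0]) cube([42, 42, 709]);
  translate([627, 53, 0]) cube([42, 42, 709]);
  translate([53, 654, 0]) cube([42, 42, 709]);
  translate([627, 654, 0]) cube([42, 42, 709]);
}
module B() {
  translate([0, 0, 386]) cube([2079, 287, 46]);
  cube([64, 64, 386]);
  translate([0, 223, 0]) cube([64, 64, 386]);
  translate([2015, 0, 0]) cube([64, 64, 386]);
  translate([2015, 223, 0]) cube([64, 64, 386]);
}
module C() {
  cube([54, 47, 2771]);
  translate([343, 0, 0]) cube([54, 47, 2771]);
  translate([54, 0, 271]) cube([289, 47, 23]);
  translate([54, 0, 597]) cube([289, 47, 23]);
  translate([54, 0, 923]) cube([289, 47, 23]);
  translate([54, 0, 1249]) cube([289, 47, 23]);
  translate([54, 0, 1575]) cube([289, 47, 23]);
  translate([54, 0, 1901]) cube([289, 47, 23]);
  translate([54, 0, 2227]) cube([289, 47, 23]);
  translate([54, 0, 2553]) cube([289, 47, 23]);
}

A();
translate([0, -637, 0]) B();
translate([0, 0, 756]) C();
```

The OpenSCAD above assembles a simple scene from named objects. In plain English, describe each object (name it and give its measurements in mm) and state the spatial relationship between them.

A is a table with a 722×749 mm rectangular top, 47 mm thick, top surface at z = 756 mm, supported by four 42×42 mm square legs, each inset 53 mm from the nearest pair of top edges, running from the floor.

B is a bench: a 2079×287 mm seat slab, 46 mm thick, top at z = 432 mm, on four 64×64 mm square legs flush with the seat corners and standing on z = 0.

C is a wooden ladder with two side rails of 54×47 mm section and 2771 mm height, set 397 mm apart overall. Between them run 8 rectangular rungs (47 mm deep, 23 mm thick), front faces flush with the rails' −y face. The bottom of the first rung is 271 mm above the floor and each subsequent rung is 326 mm higher than the one below.

The bench is on the floor beside the table on its −y side. The ladder is on top of the table.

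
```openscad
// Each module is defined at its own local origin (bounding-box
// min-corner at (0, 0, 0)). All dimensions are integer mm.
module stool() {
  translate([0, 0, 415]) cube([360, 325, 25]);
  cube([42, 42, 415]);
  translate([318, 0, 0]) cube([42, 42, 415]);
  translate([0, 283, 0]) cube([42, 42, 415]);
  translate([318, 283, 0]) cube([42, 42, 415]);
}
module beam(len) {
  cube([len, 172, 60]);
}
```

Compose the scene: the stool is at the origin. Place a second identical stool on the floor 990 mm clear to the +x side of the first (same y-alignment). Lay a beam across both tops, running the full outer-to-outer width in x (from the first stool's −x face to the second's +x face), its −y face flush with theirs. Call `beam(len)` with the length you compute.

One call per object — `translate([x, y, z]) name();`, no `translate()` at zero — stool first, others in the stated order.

stool();
translate([1350, 0, 0]) stool();
translate([0, 0, 440]) beam(1710);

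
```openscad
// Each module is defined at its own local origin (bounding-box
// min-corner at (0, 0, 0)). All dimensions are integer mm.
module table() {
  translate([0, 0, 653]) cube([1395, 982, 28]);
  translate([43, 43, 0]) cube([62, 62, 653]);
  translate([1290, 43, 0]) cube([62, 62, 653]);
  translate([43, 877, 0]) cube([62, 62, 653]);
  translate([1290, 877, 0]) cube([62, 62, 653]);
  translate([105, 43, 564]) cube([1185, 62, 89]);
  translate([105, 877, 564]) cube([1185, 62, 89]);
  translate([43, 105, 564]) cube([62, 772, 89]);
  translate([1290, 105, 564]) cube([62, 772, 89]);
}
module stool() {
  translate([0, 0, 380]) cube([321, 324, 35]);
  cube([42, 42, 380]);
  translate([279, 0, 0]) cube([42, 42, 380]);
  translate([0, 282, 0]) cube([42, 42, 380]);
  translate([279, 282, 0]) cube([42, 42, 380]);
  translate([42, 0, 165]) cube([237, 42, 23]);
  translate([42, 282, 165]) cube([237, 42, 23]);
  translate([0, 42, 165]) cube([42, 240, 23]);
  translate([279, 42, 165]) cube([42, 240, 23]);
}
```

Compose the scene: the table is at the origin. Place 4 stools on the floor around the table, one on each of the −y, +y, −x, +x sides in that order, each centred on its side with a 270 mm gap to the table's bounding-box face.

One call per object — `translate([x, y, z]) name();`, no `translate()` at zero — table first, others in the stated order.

table();
translate([537, -594, 0]) stool();
translate([537, 1252, 0]) stool();
translate([-591, 329, 0]) stool();
translate([1665, 329, 0]) stool();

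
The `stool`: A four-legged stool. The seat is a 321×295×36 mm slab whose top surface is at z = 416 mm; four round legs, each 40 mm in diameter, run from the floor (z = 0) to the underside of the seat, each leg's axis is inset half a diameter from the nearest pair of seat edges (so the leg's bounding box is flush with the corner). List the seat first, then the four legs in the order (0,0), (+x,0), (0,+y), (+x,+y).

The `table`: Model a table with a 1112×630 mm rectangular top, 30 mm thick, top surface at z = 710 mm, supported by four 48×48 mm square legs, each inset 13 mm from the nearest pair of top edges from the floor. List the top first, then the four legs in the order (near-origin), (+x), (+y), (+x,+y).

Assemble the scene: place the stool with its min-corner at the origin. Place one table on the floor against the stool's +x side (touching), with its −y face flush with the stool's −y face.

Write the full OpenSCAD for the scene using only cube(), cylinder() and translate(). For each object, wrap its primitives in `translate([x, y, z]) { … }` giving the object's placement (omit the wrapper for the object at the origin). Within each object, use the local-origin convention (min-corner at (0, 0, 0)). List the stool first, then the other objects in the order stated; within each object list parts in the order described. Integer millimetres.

translate([0, 0, 380]) cube([321, 295, 36]);
translate([20, 20, 0]) cylinder(h = 380, r = 20);
translate([301, 20, 0]) cylinder(h = 380, r = 20);
translate([20, 275, 0]) cylinder(h = 380, r = 20);
translate([301, 275, 0]) cylinder(h = 380, r = 20);
translate([321, 0, 0]) {
  translate([0, 0, 680]) cube([1112, 630, 30]);
  translate([13, 13, 0]) cube([48, 48, 680]);
  translate([1051, 13, 0]) cube([48, 48, 680]);
  translate([13, 569, 0]) cube([48, 48, 680]);
  translate([1051, 569, 0]) cube([48, 48, 680]);
}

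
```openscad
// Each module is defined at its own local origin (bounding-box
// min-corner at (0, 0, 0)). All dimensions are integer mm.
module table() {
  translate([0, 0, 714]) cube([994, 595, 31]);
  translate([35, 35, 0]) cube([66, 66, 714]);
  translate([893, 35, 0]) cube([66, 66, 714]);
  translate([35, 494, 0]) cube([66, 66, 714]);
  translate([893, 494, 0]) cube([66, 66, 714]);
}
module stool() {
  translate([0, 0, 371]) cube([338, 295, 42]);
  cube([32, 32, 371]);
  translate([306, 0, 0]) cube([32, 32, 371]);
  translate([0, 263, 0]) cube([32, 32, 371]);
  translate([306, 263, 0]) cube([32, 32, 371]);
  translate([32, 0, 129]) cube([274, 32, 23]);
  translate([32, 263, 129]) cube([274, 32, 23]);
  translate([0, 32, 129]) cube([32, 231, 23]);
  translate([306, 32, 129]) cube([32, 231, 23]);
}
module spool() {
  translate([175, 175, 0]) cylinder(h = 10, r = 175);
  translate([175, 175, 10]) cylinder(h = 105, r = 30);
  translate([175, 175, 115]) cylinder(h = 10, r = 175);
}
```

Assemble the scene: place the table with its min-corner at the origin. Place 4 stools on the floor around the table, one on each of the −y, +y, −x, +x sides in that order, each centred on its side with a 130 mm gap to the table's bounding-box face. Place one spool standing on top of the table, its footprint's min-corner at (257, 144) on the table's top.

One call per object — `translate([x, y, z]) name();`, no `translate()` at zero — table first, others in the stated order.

table();
translate([328, -425, 0]) stool();
translate([328, 725, 0]) stool();
translate([-468, 150, 0]) stool();
translate([1124, 150, 0]) stool();
translate([257, 144, 745]) spool();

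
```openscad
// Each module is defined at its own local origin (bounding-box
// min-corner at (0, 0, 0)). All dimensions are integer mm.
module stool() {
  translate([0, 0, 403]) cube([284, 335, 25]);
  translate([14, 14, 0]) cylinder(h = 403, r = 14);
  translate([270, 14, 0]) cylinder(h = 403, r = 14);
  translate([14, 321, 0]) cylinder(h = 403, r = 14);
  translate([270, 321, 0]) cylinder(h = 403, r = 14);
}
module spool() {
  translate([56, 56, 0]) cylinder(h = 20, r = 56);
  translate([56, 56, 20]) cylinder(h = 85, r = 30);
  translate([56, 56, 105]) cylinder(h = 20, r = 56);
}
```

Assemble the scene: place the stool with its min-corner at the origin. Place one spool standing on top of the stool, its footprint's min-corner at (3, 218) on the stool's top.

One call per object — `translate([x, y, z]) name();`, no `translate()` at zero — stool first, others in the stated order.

stool();
translate([3, 218, 428]) spool();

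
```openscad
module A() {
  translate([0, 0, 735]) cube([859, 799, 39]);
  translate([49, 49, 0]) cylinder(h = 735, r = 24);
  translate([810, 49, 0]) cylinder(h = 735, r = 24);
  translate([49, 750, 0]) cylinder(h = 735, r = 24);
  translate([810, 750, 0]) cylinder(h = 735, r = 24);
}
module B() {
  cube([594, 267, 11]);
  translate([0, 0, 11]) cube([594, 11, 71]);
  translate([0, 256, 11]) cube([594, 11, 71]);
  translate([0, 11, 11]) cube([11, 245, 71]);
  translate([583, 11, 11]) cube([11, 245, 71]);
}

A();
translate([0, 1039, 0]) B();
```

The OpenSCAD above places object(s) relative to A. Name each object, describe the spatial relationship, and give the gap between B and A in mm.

A is a table. B is an open box. The open box is on the floor beside the table on its +y side. The gap between the open box and the table is 240 mm.

The open box's nearest face is 240 mm from the table's +y face.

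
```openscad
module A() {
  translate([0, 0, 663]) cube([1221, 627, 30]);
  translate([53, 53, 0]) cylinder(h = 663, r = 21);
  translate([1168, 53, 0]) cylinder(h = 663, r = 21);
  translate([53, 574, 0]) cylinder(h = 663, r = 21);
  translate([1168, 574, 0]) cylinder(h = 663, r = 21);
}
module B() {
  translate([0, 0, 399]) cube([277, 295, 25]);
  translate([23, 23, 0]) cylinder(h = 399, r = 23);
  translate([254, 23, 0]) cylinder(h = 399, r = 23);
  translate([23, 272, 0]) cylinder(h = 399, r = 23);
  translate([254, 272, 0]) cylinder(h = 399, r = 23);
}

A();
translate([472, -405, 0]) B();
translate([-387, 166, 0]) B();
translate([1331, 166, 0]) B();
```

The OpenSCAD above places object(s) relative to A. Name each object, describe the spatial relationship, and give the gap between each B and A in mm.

Each stool's nearest face is 110 mm from the table's bounding box.

A is a table. B is a stool. Three stools sit around the table at the −y, −x, +x sides. The gap between each stool and the table is 110 mm.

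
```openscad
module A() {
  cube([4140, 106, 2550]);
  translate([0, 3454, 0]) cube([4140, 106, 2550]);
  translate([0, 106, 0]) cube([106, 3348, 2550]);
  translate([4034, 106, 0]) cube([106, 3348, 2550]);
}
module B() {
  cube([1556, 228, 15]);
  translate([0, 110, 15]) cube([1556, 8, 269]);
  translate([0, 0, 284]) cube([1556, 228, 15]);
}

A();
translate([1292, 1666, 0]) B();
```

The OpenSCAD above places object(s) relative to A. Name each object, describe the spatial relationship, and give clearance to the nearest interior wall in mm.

A is a house frame. B is an I-beam. The I-beam sits inside the house frame, centred. The clearance to the nearest interior wall is 1186 mm.

Clearances: x = 1186, y = 1560; minimum 1186 mm.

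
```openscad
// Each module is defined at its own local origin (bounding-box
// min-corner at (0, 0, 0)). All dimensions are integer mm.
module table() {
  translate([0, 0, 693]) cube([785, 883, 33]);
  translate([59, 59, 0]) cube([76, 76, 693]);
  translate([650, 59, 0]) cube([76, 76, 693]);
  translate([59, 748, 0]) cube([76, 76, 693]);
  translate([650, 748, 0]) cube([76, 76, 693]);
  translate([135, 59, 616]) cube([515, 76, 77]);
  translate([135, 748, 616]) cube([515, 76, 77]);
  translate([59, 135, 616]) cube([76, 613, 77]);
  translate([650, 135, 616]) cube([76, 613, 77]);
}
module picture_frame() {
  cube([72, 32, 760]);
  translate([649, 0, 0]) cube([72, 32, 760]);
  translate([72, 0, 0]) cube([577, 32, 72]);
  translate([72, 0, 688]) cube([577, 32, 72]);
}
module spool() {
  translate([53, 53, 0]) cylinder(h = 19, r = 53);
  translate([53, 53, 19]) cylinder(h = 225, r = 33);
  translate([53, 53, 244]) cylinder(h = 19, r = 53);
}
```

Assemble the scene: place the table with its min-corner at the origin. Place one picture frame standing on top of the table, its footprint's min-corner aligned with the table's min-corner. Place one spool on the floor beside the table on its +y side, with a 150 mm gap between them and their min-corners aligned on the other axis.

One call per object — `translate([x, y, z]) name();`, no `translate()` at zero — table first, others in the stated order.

table();
translate([0, 0, 726]) picture_frame();
translate([0, 1033, 0]) spool();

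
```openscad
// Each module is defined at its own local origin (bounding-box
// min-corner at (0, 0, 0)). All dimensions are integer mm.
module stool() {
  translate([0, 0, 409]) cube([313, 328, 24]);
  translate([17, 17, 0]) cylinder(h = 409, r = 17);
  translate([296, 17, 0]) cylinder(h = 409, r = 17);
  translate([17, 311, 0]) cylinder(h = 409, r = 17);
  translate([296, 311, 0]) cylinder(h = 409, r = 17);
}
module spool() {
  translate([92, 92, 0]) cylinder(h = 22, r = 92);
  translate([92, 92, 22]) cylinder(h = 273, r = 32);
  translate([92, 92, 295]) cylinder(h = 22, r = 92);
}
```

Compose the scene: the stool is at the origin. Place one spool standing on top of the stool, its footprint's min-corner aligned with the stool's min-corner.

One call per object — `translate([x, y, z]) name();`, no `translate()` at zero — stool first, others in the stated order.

stool();
translate([0, 0, 433]) spool();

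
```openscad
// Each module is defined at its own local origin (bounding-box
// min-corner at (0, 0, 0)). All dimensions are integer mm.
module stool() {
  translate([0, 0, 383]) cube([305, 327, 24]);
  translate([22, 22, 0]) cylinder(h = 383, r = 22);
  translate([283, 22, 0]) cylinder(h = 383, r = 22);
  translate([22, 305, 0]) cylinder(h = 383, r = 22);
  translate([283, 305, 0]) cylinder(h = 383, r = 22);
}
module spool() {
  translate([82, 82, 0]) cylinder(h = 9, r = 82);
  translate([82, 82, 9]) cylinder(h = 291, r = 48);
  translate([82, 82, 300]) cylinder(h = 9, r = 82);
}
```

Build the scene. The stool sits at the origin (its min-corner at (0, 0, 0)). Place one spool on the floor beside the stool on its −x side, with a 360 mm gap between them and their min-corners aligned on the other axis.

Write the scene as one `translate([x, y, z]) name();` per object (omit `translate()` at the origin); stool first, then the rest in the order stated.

stool();
translate([-524, 0, 0]) spool();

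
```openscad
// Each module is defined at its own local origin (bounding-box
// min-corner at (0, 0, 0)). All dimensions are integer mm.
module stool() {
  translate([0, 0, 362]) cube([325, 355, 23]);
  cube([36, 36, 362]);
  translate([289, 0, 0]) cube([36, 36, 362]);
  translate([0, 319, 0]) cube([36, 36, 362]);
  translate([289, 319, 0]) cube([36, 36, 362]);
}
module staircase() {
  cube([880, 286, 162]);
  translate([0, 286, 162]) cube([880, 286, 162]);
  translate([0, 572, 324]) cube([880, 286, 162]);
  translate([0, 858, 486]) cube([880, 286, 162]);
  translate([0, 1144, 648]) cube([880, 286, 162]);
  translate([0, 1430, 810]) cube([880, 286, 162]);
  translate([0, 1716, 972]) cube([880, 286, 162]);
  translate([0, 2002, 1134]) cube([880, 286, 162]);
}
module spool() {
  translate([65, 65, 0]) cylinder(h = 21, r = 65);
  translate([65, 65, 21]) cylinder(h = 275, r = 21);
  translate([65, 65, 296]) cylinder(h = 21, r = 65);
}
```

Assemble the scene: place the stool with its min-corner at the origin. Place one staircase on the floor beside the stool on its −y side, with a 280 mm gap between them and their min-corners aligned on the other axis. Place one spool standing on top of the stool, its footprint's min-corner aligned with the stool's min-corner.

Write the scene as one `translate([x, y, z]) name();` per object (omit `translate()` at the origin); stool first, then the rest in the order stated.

stool();
translate([0, -2568, 0]) staircase();
translate([0, 0, 385]) spool();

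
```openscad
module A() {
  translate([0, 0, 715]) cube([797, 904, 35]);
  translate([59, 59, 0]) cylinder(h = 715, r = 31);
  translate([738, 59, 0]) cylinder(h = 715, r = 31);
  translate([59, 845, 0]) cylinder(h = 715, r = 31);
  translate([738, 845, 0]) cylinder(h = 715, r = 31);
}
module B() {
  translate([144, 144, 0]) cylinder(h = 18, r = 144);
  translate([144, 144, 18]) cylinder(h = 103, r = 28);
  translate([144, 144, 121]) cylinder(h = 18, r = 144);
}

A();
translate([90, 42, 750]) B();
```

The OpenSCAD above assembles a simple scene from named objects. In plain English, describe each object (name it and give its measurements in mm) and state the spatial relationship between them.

A is a table with a 797×904 mm rectangular top, 35 mm thick, top surface at z = 750 mm, supported by four round legs of 62 mm diameter, each leg's bounding box inset 28 mm from the nearest pair of top edges, running from the floor.

B is a spool: two coaxial disc flanges of radius 144 mm and thickness 18 mm, joined by a core cylinder of radius 28 mm and height 103 mm. The lower flange rests on z = 0 and the three cylinders share a vertical axis.

The spool is on top of the table.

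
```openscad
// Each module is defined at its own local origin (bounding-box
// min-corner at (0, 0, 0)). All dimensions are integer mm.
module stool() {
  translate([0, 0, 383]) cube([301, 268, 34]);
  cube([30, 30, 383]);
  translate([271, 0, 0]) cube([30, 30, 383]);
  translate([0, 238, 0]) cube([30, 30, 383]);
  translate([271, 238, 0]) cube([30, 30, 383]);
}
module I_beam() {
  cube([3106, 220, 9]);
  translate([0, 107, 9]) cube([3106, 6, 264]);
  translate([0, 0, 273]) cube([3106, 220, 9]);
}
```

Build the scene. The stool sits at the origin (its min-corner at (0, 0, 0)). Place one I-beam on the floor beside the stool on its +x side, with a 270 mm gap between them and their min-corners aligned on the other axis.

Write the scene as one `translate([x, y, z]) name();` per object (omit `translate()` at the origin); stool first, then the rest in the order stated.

stool();
translate([571, 0, 0]) I_beam();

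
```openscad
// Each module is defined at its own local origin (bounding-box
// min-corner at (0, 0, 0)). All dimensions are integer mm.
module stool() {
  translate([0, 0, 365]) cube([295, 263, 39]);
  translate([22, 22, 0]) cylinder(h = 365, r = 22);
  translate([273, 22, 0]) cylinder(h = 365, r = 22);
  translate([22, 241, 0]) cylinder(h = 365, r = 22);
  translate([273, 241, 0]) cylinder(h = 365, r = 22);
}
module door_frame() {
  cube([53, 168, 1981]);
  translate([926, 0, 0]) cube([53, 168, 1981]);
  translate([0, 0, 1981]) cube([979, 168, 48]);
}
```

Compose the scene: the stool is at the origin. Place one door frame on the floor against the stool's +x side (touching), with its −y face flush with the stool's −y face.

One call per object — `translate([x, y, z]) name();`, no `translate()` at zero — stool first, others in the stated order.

stool();
translate([295, 0, 0]) door_frame();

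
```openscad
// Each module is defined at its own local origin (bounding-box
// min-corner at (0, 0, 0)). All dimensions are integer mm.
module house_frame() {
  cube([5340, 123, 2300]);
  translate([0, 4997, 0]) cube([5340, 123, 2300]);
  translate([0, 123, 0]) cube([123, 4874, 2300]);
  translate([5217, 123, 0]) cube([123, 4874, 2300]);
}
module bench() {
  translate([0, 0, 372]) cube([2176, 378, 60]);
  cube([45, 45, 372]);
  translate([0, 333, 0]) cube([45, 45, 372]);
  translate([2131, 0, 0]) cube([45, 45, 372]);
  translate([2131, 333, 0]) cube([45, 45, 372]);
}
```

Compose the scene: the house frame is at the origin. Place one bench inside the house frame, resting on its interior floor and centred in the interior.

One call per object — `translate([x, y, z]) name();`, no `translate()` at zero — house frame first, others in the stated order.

house_frame();
translate([1582, 2371, 0]) bench();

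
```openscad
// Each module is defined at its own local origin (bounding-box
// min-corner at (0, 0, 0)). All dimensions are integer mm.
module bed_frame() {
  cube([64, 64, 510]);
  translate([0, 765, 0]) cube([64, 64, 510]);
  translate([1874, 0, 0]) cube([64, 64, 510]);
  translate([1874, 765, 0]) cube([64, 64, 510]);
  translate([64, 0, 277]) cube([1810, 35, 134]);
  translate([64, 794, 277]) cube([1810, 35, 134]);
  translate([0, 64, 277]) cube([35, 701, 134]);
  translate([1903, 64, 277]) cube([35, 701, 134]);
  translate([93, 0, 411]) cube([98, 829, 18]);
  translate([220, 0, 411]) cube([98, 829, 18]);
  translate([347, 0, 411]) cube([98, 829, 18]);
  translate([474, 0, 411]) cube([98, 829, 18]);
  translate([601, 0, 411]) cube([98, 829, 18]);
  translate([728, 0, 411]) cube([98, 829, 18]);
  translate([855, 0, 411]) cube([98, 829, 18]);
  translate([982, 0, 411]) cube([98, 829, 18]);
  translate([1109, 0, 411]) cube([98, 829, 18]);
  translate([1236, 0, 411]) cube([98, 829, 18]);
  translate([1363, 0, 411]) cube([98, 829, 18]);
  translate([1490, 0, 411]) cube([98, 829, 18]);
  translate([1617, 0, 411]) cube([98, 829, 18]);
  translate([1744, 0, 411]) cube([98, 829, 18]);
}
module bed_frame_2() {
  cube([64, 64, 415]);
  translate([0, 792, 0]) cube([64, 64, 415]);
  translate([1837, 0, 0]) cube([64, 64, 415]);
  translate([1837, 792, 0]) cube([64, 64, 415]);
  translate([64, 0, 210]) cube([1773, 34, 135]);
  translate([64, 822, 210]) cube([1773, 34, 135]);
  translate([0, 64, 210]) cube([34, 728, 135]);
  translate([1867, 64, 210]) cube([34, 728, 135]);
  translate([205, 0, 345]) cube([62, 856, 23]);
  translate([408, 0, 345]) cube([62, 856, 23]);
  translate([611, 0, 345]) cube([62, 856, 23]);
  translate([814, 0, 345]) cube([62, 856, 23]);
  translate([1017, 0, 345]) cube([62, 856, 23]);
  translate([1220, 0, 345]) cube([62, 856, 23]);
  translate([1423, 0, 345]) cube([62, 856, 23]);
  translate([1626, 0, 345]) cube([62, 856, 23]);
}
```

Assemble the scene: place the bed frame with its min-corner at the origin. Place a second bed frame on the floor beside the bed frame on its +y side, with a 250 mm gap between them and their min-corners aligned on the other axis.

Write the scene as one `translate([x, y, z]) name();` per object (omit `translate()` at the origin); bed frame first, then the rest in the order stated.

bed_frame();
translate([0, 1079, 0]) bed_frame_2();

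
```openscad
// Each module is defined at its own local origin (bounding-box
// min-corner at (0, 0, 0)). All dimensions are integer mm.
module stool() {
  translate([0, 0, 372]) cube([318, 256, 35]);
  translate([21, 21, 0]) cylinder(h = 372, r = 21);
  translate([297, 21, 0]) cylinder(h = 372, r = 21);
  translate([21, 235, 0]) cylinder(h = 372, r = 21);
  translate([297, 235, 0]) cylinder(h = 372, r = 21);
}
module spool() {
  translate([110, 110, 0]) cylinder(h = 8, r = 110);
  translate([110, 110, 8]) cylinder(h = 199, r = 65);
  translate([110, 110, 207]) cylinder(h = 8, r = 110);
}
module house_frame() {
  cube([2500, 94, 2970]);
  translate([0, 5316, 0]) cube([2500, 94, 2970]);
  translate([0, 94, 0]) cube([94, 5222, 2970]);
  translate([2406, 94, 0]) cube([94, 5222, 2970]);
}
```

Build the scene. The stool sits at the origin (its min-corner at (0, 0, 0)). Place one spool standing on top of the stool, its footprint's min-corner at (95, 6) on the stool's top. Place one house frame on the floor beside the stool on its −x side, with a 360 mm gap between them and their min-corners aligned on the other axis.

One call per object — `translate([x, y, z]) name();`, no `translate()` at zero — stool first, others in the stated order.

stool();
translate([95, 6, 407]) spool();
translate([-2860, 0, 0]) house_frame();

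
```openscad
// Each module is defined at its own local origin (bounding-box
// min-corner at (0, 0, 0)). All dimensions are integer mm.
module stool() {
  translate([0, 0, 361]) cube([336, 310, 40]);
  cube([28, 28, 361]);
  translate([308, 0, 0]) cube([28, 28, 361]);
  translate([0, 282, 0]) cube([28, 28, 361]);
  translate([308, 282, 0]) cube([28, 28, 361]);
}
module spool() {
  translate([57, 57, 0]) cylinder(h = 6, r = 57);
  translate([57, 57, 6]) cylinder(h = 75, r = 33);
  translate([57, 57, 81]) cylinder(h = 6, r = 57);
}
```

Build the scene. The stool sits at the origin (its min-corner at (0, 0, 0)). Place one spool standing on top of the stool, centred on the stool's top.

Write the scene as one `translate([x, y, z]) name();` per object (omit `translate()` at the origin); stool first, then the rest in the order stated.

stool();
translate([111, 98, 401]) spool();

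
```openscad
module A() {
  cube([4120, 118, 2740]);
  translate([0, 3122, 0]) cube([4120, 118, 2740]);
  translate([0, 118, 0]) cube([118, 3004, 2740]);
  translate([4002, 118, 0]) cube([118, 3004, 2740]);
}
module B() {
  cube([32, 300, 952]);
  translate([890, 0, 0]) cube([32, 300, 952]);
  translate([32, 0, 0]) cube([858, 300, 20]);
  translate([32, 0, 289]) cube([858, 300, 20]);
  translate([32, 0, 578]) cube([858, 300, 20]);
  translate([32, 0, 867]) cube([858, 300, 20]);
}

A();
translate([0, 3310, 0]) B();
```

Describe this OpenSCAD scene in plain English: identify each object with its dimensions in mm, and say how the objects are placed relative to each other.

A is the wall frame of a small rectangular building: four walls, each 2740 mm tall and 118 mm thick, enclosing a footprint 4120 mm (x) by 3240 mm (y) outside-to-outside, with no floor or roof. The front and back walls (the −y and +y sides) span the full width; the two side walls fit between them.

B is a bookshelf 922 mm wide overall, 300 mm deep and 952 mm tall. The two sides are 32 mm thick vertical panels. 4 horizontal shelves of 20 mm thickness span between the inner faces of the sides; the lowest shelf sits on the floor and shelves are stacked with a clear vertical gap of 269 mm between each pair.

The bookshelf is on the floor beside the house frame on its +y side.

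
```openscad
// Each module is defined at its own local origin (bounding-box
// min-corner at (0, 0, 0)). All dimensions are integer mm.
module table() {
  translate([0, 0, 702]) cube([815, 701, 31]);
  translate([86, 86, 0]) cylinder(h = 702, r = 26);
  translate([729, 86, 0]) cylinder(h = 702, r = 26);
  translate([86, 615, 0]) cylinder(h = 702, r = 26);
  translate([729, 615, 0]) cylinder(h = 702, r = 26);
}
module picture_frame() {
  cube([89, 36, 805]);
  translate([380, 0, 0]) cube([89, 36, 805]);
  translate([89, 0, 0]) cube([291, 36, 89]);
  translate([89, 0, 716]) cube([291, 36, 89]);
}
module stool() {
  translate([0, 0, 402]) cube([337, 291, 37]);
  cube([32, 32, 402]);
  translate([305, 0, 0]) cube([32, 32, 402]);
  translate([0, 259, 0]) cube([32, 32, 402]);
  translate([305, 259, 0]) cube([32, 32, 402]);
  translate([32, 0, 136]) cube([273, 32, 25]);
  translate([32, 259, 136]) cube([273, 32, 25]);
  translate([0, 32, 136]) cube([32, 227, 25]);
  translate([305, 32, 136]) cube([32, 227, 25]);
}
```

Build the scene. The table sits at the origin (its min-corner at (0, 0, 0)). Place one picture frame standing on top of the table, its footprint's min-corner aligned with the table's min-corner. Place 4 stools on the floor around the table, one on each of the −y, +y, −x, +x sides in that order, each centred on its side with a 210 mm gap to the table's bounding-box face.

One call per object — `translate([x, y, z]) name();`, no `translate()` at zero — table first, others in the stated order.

table();
translate([0, 0, 733]) picture_frame();
translate([239, -501, 0]) stool();
translate([239, 911, 0]) stool();
translate([-547, 205, 0]) stool();
translate([1025, 205, 0]) stool();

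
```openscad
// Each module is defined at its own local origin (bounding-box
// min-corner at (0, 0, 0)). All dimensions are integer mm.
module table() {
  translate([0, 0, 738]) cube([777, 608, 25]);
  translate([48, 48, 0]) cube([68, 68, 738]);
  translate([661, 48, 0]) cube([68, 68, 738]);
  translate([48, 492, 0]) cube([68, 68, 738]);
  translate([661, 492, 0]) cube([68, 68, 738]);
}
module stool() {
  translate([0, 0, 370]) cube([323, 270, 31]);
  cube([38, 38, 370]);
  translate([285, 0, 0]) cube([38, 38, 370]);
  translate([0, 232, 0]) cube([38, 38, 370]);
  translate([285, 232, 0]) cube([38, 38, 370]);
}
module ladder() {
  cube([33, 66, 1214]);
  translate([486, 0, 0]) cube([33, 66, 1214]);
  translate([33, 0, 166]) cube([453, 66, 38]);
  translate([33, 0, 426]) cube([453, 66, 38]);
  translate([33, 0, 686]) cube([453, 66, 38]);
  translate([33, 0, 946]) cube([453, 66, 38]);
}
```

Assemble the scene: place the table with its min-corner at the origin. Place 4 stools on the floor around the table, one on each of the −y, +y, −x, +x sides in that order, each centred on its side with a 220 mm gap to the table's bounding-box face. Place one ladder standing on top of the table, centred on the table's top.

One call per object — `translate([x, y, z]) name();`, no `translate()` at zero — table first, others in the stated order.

table();
translate([227, -490, 0]) stool();
translate([227, 828, 0]) stool();
translate([-543, 169, 0]) stool();
translate([997, 169, 0]) stool();
translate([129, 271, 763]) ladder();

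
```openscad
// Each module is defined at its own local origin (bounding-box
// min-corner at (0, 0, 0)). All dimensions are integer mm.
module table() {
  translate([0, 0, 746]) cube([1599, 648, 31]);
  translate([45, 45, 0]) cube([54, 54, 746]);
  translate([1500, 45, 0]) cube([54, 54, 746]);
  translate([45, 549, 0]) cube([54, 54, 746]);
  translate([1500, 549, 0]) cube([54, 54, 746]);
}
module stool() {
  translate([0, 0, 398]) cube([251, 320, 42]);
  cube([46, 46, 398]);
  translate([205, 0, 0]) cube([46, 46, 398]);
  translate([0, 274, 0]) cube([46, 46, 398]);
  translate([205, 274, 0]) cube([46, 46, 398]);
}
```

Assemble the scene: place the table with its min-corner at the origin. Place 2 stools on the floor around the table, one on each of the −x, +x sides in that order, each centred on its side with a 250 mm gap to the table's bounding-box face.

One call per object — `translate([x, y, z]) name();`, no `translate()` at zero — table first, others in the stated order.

table();
translate([-501, 164, 0]) stool();
translate([1849, 164, 0]) stool();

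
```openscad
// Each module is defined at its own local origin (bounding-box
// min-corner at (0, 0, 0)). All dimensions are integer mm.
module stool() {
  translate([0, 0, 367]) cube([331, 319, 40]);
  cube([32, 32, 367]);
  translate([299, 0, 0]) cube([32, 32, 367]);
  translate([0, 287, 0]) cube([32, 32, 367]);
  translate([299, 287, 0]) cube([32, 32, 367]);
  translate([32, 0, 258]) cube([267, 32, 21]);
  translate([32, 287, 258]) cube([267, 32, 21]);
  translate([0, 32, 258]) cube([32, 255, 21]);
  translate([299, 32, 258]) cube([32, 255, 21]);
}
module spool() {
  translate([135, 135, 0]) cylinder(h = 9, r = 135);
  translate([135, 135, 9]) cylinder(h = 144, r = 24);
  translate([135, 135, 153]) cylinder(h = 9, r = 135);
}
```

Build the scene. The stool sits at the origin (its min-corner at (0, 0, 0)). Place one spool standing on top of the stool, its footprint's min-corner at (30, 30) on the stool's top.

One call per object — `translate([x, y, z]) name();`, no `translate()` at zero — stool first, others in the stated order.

stool();
translate([30, 30, 407]) spool();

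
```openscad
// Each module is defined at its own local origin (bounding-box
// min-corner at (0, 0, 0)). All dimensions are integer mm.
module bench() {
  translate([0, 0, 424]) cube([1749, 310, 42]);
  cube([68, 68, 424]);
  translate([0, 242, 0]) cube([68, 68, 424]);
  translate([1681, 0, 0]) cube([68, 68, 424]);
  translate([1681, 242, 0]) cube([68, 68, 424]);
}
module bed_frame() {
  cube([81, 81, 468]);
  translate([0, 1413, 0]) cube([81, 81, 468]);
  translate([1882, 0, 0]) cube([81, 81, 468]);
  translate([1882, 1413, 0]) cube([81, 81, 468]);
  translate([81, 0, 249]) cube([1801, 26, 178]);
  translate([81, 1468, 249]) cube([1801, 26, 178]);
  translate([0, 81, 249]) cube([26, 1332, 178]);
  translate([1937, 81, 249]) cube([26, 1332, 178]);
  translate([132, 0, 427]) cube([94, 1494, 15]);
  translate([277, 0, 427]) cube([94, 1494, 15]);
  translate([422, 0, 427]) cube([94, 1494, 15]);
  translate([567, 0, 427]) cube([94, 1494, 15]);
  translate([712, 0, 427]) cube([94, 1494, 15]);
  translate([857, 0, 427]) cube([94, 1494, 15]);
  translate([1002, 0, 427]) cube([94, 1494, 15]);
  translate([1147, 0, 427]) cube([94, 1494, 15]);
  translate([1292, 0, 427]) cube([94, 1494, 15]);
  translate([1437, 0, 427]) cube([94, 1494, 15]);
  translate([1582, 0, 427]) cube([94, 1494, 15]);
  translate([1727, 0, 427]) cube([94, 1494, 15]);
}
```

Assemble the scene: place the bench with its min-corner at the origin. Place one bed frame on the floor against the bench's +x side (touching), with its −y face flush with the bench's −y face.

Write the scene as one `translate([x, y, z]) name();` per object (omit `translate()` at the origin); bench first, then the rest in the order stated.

bench();
translate([1749, 0, 0]) bed_frame();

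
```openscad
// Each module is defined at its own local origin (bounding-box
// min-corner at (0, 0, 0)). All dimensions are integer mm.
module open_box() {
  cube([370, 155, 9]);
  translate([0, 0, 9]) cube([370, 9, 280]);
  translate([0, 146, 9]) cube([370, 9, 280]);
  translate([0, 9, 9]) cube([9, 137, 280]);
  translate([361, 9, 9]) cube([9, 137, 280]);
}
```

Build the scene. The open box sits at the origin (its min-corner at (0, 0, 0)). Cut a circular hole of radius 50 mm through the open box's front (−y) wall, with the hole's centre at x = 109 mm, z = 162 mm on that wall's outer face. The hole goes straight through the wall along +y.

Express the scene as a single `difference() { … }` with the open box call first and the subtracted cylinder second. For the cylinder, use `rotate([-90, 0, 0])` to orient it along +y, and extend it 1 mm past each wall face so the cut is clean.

difference() {
  open_box();
  translate([109, -1, 162]) rotate([-90, 0, 0]) cylinder(h = 11, r = 50);
}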